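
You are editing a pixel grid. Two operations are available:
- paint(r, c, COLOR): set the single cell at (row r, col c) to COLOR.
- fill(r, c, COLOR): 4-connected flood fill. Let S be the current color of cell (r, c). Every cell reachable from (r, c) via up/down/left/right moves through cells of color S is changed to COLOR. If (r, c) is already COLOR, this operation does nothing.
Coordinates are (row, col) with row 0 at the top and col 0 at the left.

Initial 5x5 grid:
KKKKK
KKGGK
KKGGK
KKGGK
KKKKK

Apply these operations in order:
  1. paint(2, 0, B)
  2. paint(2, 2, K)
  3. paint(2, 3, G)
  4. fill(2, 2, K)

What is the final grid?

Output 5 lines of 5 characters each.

Answer: KKKKK
KKGGK
BKKGK
KKGGK
KKKKK

Derivation:
After op 1 paint(2,0,B):
KKKKK
KKGGK
BKGGK
KKGGK
KKKKK
After op 2 paint(2,2,K):
KKKKK
KKGGK
BKKGK
KKGGK
KKKKK
After op 3 paint(2,3,G):
KKKKK
KKGGK
BKKGK
KKGGK
KKKKK
After op 4 fill(2,2,K) [0 cells changed]:
KKKKK
KKGGK
BKKGK
KKGGK
KKKKK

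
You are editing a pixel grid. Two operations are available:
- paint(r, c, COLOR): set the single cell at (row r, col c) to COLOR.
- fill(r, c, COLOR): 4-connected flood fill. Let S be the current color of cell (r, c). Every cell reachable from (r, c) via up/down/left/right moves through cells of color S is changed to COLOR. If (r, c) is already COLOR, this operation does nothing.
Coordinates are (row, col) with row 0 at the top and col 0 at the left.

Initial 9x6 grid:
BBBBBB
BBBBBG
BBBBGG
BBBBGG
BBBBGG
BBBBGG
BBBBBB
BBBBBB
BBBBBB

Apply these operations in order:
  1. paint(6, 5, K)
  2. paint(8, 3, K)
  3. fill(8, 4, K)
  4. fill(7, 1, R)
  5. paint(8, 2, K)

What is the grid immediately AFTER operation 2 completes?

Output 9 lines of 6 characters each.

Answer: BBBBBB
BBBBBG
BBBBGG
BBBBGG
BBBBGG
BBBBGG
BBBBBK
BBBBBB
BBBKBB

Derivation:
After op 1 paint(6,5,K):
BBBBBB
BBBBBG
BBBBGG
BBBBGG
BBBBGG
BBBBGG
BBBBBK
BBBBBB
BBBBBB
After op 2 paint(8,3,K):
BBBBBB
BBBBBG
BBBBGG
BBBBGG
BBBBGG
BBBBGG
BBBBBK
BBBBBB
BBBKBB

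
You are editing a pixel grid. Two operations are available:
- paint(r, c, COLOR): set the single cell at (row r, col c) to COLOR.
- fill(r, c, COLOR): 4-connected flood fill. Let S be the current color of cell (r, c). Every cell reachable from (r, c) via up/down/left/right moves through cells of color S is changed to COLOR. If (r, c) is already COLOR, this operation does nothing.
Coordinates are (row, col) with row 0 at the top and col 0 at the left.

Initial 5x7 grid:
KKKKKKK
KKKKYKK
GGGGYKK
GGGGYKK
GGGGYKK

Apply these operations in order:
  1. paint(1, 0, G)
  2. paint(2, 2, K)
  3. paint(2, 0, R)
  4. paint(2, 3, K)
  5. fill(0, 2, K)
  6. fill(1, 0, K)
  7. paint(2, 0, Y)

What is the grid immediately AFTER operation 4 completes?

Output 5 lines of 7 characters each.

Answer: KKKKKKK
GKKKYKK
RGKKYKK
GGGGYKK
GGGGYKK

Derivation:
After op 1 paint(1,0,G):
KKKKKKK
GKKKYKK
GGGGYKK
GGGGYKK
GGGGYKK
After op 2 paint(2,2,K):
KKKKKKK
GKKKYKK
GGKGYKK
GGGGYKK
GGGGYKK
After op 3 paint(2,0,R):
KKKKKKK
GKKKYKK
RGKGYKK
GGGGYKK
GGGGYKK
After op 4 paint(2,3,K):
KKKKKKK
GKKKYKK
RGKKYKK
GGGGYKK
GGGGYKK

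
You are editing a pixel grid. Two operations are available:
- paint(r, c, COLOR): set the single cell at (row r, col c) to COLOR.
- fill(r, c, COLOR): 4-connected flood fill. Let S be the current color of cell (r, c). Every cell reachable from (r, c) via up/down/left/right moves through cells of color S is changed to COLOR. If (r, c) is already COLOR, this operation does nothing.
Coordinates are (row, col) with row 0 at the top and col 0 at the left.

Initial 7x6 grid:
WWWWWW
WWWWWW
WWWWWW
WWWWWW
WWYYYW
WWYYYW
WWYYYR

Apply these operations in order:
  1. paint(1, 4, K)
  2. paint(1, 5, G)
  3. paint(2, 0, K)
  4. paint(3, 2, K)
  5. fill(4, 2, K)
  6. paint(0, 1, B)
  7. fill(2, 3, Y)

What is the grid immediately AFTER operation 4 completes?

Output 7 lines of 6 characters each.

After op 1 paint(1,4,K):
WWWWWW
WWWWKW
WWWWWW
WWWWWW
WWYYYW
WWYYYW
WWYYYR
After op 2 paint(1,5,G):
WWWWWW
WWWWKG
WWWWWW
WWWWWW
WWYYYW
WWYYYW
WWYYYR
After op 3 paint(2,0,K):
WWWWWW
WWWWKG
KWWWWW
WWWWWW
WWYYYW
WWYYYW
WWYYYR
After op 4 paint(3,2,K):
WWWWWW
WWWWKG
KWWWWW
WWKWWW
WWYYYW
WWYYYW
WWYYYR

Answer: WWWWWW
WWWWKG
KWWWWW
WWKWWW
WWYYYW
WWYYYW
WWYYYR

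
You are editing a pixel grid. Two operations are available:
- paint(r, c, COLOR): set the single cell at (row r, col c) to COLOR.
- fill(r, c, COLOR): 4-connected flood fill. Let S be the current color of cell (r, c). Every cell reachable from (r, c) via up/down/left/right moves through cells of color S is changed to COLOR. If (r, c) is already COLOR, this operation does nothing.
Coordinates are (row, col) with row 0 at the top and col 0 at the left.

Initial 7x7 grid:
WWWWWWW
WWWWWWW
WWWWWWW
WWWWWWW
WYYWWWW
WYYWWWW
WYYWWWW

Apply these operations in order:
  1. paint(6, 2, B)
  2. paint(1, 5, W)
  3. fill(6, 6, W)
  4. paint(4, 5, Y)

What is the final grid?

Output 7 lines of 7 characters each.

After op 1 paint(6,2,B):
WWWWWWW
WWWWWWW
WWWWWWW
WWWWWWW
WYYWWWW
WYYWWWW
WYBWWWW
After op 2 paint(1,5,W):
WWWWWWW
WWWWWWW
WWWWWWW
WWWWWWW
WYYWWWW
WYYWWWW
WYBWWWW
After op 3 fill(6,6,W) [0 cells changed]:
WWWWWWW
WWWWWWW
WWWWWWW
WWWWWWW
WYYWWWW
WYYWWWW
WYBWWWW
After op 4 paint(4,5,Y):
WWWWWWW
WWWWWWW
WWWWWWW
WWWWWWW
WYYWWYW
WYYWWWW
WYBWWWW

Answer: WWWWWWW
WWWWWWW
WWWWWWW
WWWWWWW
WYYWWYW
WYYWWWW
WYBWWWW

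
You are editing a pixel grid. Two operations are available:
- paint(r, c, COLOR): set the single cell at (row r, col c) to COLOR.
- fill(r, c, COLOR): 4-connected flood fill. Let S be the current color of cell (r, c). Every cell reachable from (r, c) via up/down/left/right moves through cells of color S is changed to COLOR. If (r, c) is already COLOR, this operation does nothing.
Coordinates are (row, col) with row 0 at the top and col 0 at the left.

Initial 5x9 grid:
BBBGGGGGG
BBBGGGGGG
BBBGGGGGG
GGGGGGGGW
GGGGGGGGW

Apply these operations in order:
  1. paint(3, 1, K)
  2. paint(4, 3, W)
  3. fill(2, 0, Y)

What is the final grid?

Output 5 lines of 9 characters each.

Answer: YYYGGGGGG
YYYGGGGGG
YYYGGGGGG
GKGGGGGGW
GGGWGGGGW

Derivation:
After op 1 paint(3,1,K):
BBBGGGGGG
BBBGGGGGG
BBBGGGGGG
GKGGGGGGW
GGGGGGGGW
After op 2 paint(4,3,W):
BBBGGGGGG
BBBGGGGGG
BBBGGGGGG
GKGGGGGGW
GGGWGGGGW
After op 3 fill(2,0,Y) [9 cells changed]:
YYYGGGGGG
YYYGGGGGG
YYYGGGGGG
GKGGGGGGW
GGGWGGGGW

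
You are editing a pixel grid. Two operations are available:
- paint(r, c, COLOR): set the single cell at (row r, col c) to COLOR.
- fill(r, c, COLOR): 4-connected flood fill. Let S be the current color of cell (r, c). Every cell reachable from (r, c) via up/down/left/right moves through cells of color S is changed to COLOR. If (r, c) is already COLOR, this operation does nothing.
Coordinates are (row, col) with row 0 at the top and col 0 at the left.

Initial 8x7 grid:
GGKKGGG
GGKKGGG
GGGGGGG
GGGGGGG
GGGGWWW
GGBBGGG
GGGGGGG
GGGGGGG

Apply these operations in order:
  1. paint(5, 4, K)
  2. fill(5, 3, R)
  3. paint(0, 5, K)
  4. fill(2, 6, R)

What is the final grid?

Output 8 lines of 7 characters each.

Answer: RRKKRKR
RRKKRRR
RRRRRRR
RRRRRRR
RRRRWWW
RRRRKRR
RRRRRRR
RRRRRRR

Derivation:
After op 1 paint(5,4,K):
GGKKGGG
GGKKGGG
GGGGGGG
GGGGGGG
GGGGWWW
GGBBKGG
GGGGGGG
GGGGGGG
After op 2 fill(5,3,R) [2 cells changed]:
GGKKGGG
GGKKGGG
GGGGGGG
GGGGGGG
GGGGWWW
GGRRKGG
GGGGGGG
GGGGGGG
After op 3 paint(0,5,K):
GGKKGKG
GGKKGGG
GGGGGGG
GGGGGGG
GGGGWWW
GGRRKGG
GGGGGGG
GGGGGGG
After op 4 fill(2,6,R) [45 cells changed]:
RRKKRKR
RRKKRRR
RRRRRRR
RRRRRRR
RRRRWWW
RRRRKRR
RRRRRRR
RRRRRRR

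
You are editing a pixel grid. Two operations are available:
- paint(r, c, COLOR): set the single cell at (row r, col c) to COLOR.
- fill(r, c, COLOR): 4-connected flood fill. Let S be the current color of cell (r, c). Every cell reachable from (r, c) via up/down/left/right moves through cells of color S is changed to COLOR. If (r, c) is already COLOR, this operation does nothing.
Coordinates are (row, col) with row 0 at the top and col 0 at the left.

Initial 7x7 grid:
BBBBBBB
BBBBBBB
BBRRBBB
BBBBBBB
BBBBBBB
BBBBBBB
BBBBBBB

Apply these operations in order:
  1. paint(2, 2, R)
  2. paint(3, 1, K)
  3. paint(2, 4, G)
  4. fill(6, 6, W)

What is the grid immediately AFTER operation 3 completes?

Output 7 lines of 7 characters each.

Answer: BBBBBBB
BBBBBBB
BBRRGBB
BKBBBBB
BBBBBBB
BBBBBBB
BBBBBBB

Derivation:
After op 1 paint(2,2,R):
BBBBBBB
BBBBBBB
BBRRBBB
BBBBBBB
BBBBBBB
BBBBBBB
BBBBBBB
After op 2 paint(3,1,K):
BBBBBBB
BBBBBBB
BBRRBBB
BKBBBBB
BBBBBBB
BBBBBBB
BBBBBBB
After op 3 paint(2,4,G):
BBBBBBB
BBBBBBB
BBRRGBB
BKBBBBB
BBBBBBB
BBBBBBB
BBBBBBB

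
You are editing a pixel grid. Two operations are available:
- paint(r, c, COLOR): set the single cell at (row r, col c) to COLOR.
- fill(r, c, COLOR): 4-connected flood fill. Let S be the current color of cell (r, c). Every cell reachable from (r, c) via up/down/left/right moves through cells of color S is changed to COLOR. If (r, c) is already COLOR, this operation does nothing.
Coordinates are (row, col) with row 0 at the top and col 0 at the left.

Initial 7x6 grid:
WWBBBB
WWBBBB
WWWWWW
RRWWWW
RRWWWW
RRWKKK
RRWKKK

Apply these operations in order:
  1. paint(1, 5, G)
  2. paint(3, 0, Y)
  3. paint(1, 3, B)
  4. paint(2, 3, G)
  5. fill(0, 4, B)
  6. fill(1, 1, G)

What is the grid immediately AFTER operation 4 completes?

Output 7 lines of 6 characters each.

Answer: WWBBBB
WWBBBG
WWWGWW
YRWWWW
RRWWWW
RRWKKK
RRWKKK

Derivation:
After op 1 paint(1,5,G):
WWBBBB
WWBBBG
WWWWWW
RRWWWW
RRWWWW
RRWKKK
RRWKKK
After op 2 paint(3,0,Y):
WWBBBB
WWBBBG
WWWWWW
YRWWWW
RRWWWW
RRWKKK
RRWKKK
After op 3 paint(1,3,B):
WWBBBB
WWBBBG
WWWWWW
YRWWWW
RRWWWW
RRWKKK
RRWKKK
After op 4 paint(2,3,G):
WWBBBB
WWBBBG
WWWGWW
YRWWWW
RRWWWW
RRWKKK
RRWKKK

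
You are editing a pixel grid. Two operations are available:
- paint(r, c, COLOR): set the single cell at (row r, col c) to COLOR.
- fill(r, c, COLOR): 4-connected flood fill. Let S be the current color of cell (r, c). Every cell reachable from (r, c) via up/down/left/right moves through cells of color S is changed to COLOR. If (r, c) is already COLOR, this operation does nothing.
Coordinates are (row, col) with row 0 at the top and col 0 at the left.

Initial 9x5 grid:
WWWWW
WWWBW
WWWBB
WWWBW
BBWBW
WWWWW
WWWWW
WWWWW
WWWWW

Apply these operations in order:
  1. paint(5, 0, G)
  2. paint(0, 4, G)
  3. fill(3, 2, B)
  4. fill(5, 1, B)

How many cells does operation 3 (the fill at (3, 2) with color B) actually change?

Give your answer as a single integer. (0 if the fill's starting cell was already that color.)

Answer: 35

Derivation:
After op 1 paint(5,0,G):
WWWWW
WWWBW
WWWBB
WWWBW
BBWBW
GWWWW
WWWWW
WWWWW
WWWWW
After op 2 paint(0,4,G):
WWWWG
WWWBW
WWWBB
WWWBW
BBWBW
GWWWW
WWWWW
WWWWW
WWWWW
After op 3 fill(3,2,B) [35 cells changed]:
BBBBG
BBBBW
BBBBB
BBBBB
BBBBB
GBBBB
BBBBB
BBBBB
BBBBB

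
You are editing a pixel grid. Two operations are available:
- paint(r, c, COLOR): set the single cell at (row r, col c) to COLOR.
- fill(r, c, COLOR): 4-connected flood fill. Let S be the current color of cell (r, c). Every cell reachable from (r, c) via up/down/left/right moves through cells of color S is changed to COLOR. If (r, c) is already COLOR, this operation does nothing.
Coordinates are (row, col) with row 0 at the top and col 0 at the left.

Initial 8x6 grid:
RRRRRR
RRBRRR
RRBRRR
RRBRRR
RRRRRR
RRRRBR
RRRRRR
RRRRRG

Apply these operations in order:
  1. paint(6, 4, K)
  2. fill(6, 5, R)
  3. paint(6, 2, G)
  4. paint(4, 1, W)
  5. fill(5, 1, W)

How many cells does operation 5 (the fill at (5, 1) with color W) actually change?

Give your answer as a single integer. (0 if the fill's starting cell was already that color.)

Answer: 40

Derivation:
After op 1 paint(6,4,K):
RRRRRR
RRBRRR
RRBRRR
RRBRRR
RRRRRR
RRRRBR
RRRRKR
RRRRRG
After op 2 fill(6,5,R) [0 cells changed]:
RRRRRR
RRBRRR
RRBRRR
RRBRRR
RRRRRR
RRRRBR
RRRRKR
RRRRRG
After op 3 paint(6,2,G):
RRRRRR
RRBRRR
RRBRRR
RRBRRR
RRRRRR
RRRRBR
RRGRKR
RRRRRG
After op 4 paint(4,1,W):
RRRRRR
RRBRRR
RRBRRR
RRBRRR
RWRRRR
RRRRBR
RRGRKR
RRRRRG
After op 5 fill(5,1,W) [40 cells changed]:
WWWWWW
WWBWWW
WWBWWW
WWBWWW
WWWWWW
WWWWBW
WWGWKW
WWWWWG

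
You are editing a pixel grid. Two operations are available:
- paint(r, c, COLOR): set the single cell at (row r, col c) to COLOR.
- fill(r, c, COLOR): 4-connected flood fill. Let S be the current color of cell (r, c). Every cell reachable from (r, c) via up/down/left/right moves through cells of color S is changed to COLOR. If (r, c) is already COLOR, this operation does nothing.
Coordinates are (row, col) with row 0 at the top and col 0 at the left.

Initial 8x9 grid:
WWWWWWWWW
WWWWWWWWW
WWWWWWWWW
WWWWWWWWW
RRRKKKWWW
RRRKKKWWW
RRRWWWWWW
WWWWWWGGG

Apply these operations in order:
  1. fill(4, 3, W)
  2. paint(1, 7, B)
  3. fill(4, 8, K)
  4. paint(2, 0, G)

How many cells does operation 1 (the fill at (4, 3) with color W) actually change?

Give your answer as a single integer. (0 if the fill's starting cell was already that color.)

After op 1 fill(4,3,W) [6 cells changed]:
WWWWWWWWW
WWWWWWWWW
WWWWWWWWW
WWWWWWWWW
RRRWWWWWW
RRRWWWWWW
RRRWWWWWW
WWWWWWGGG

Answer: 6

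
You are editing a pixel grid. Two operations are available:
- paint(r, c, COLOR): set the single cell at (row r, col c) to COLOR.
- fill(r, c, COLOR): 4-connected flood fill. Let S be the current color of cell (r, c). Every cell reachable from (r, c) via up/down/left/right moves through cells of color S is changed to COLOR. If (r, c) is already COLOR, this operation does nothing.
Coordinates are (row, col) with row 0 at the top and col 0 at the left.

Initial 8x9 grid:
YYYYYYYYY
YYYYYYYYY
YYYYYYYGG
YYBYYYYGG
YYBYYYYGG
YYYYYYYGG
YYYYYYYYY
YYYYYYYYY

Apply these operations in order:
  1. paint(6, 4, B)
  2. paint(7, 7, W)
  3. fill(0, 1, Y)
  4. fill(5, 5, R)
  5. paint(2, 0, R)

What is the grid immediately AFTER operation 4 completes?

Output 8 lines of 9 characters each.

Answer: RRRRRRRRR
RRRRRRRRR
RRRRRRRGG
RRBRRRRGG
RRBRRRRGG
RRRRRRRGG
RRRRBRRRR
RRRRRRRWR

Derivation:
After op 1 paint(6,4,B):
YYYYYYYYY
YYYYYYYYY
YYYYYYYGG
YYBYYYYGG
YYBYYYYGG
YYYYYYYGG
YYYYBYYYY
YYYYYYYYY
After op 2 paint(7,7,W):
YYYYYYYYY
YYYYYYYYY
YYYYYYYGG
YYBYYYYGG
YYBYYYYGG
YYYYYYYGG
YYYYBYYYY
YYYYYYYWY
After op 3 fill(0,1,Y) [0 cells changed]:
YYYYYYYYY
YYYYYYYYY
YYYYYYYGG
YYBYYYYGG
YYBYYYYGG
YYYYYYYGG
YYYYBYYYY
YYYYYYYWY
After op 4 fill(5,5,R) [60 cells changed]:
RRRRRRRRR
RRRRRRRRR
RRRRRRRGG
RRBRRRRGG
RRBRRRRGG
RRRRRRRGG
RRRRBRRRR
RRRRRRRWR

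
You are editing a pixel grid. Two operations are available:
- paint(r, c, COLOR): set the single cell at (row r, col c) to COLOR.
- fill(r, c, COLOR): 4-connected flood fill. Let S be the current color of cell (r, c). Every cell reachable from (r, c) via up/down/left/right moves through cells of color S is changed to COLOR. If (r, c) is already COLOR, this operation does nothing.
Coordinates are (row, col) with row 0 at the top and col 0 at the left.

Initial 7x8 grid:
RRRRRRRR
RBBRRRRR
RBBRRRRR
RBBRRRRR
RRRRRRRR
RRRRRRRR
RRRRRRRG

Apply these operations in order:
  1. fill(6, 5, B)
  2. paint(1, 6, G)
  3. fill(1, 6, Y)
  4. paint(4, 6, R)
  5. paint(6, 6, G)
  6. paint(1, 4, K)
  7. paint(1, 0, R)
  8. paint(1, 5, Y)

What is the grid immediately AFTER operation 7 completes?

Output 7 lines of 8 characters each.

After op 1 fill(6,5,B) [49 cells changed]:
BBBBBBBB
BBBBBBBB
BBBBBBBB
BBBBBBBB
BBBBBBBB
BBBBBBBB
BBBBBBBG
After op 2 paint(1,6,G):
BBBBBBBB
BBBBBBGB
BBBBBBBB
BBBBBBBB
BBBBBBBB
BBBBBBBB
BBBBBBBG
After op 3 fill(1,6,Y) [1 cells changed]:
BBBBBBBB
BBBBBBYB
BBBBBBBB
BBBBBBBB
BBBBBBBB
BBBBBBBB
BBBBBBBG
After op 4 paint(4,6,R):
BBBBBBBB
BBBBBBYB
BBBBBBBB
BBBBBBBB
BBBBBBRB
BBBBBBBB
BBBBBBBG
After op 5 paint(6,6,G):
BBBBBBBB
BBBBBBYB
BBBBBBBB
BBBBBBBB
BBBBBBRB
BBBBBBBB
BBBBBBGG
After op 6 paint(1,4,K):
BBBBBBBB
BBBBKBYB
BBBBBBBB
BBBBBBBB
BBBBBBRB
BBBBBBBB
BBBBBBGG
After op 7 paint(1,0,R):
BBBBBBBB
RBBBKBYB
BBBBBBBB
BBBBBBBB
BBBBBBRB
BBBBBBBB
BBBBBBGG

Answer: BBBBBBBB
RBBBKBYB
BBBBBBBB
BBBBBBBB
BBBBBBRB
BBBBBBBB
BBBBBBGG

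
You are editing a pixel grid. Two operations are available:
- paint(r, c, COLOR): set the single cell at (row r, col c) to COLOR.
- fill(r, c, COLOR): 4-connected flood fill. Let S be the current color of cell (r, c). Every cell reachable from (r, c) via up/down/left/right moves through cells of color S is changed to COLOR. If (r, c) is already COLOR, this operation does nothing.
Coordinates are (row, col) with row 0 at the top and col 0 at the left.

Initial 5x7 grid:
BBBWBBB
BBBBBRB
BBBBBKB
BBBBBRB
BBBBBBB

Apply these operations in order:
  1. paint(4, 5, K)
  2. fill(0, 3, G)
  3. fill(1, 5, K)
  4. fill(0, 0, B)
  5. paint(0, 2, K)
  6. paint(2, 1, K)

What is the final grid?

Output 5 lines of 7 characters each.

Answer: BBKGBBB
BBBBBKB
BKBBBKB
BBBBBRB
BBBBBKB

Derivation:
After op 1 paint(4,5,K):
BBBWBBB
BBBBBRB
BBBBBKB
BBBBBRB
BBBBBKB
After op 2 fill(0,3,G) [1 cells changed]:
BBBGBBB
BBBBBRB
BBBBBKB
BBBBBRB
BBBBBKB
After op 3 fill(1,5,K) [1 cells changed]:
BBBGBBB
BBBBBKB
BBBBBKB
BBBBBRB
BBBBBKB
After op 4 fill(0,0,B) [0 cells changed]:
BBBGBBB
BBBBBKB
BBBBBKB
BBBBBRB
BBBBBKB
After op 5 paint(0,2,K):
BBKGBBB
BBBBBKB
BBBBBKB
BBBBBRB
BBBBBKB
After op 6 paint(2,1,K):
BBKGBBB
BBBBBKB
BKBBBKB
BBBBBRB
BBBBBKB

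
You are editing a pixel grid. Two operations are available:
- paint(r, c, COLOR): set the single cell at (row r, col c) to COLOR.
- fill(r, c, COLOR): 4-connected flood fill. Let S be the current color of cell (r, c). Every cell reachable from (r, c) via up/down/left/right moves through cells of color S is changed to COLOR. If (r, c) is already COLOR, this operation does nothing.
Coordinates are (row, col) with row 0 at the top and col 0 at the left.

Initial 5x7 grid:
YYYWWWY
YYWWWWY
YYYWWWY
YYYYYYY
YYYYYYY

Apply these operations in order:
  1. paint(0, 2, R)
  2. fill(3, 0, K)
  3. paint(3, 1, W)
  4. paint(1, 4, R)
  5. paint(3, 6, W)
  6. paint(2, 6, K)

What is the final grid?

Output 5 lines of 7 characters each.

After op 1 paint(0,2,R):
YYRWWWY
YYWWWWY
YYYWWWY
YYYYYYY
YYYYYYY
After op 2 fill(3,0,K) [24 cells changed]:
KKRWWWK
KKWWWWK
KKKWWWK
KKKKKKK
KKKKKKK
After op 3 paint(3,1,W):
KKRWWWK
KKWWWWK
KKKWWWK
KWKKKKK
KKKKKKK
After op 4 paint(1,4,R):
KKRWWWK
KKWWRWK
KKKWWWK
KWKKKKK
KKKKKKK
After op 5 paint(3,6,W):
KKRWWWK
KKWWRWK
KKKWWWK
KWKKKKW
KKKKKKK
After op 6 paint(2,6,K):
KKRWWWK
KKWWRWK
KKKWWWK
KWKKKKW
KKKKKKK

Answer: KKRWWWK
KKWWRWK
KKKWWWK
KWKKKKW
KKKKKKK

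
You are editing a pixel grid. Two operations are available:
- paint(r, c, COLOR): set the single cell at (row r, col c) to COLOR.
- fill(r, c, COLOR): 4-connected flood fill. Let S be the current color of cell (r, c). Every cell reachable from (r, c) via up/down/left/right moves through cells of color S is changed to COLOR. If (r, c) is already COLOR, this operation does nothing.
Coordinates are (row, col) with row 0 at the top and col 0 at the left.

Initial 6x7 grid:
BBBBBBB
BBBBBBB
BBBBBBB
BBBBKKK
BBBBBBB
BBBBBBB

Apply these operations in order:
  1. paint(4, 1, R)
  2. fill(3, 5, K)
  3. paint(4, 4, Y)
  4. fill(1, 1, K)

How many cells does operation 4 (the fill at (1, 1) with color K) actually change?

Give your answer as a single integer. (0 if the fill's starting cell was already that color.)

Answer: 37

Derivation:
After op 1 paint(4,1,R):
BBBBBBB
BBBBBBB
BBBBBBB
BBBBKKK
BRBBBBB
BBBBBBB
After op 2 fill(3,5,K) [0 cells changed]:
BBBBBBB
BBBBBBB
BBBBBBB
BBBBKKK
BRBBBBB
BBBBBBB
After op 3 paint(4,4,Y):
BBBBBBB
BBBBBBB
BBBBBBB
BBBBKKK
BRBBYBB
BBBBBBB
After op 4 fill(1,1,K) [37 cells changed]:
KKKKKKK
KKKKKKK
KKKKKKK
KKKKKKK
KRKKYKK
KKKKKKK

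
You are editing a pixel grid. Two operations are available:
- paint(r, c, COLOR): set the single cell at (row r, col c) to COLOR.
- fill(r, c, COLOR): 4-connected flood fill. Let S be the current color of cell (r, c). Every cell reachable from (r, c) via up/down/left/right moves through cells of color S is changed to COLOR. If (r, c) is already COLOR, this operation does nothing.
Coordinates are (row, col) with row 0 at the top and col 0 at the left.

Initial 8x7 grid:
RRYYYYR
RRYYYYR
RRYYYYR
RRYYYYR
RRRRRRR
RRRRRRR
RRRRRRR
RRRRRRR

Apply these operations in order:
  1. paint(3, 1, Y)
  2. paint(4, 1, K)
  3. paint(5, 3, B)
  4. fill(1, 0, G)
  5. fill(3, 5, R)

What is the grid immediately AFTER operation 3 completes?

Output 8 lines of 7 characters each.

After op 1 paint(3,1,Y):
RRYYYYR
RRYYYYR
RRYYYYR
RYYYYYR
RRRRRRR
RRRRRRR
RRRRRRR
RRRRRRR
After op 2 paint(4,1,K):
RRYYYYR
RRYYYYR
RRYYYYR
RYYYYYR
RKRRRRR
RRRRRRR
RRRRRRR
RRRRRRR
After op 3 paint(5,3,B):
RRYYYYR
RRYYYYR
RRYYYYR
RYYYYYR
RKRRRRR
RRRBRRR
RRRRRRR
RRRRRRR

Answer: RRYYYYR
RRYYYYR
RRYYYYR
RYYYYYR
RKRRRRR
RRRBRRR
RRRRRRR
RRRRRRR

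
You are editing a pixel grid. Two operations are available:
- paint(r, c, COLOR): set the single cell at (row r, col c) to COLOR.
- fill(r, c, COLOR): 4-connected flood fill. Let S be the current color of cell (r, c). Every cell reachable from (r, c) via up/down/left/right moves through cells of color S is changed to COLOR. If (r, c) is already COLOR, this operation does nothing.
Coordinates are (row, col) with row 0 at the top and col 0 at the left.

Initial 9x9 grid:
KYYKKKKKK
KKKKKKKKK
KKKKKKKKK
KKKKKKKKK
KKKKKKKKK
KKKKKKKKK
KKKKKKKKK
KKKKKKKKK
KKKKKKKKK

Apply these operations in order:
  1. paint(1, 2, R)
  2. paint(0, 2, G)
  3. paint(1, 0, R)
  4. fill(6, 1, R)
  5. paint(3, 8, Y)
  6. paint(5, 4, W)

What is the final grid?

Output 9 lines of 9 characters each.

Answer: KYGRRRRRR
RRRRRRRRR
RRRRRRRRR
RRRRRRRRY
RRRRRRRRR
RRRRWRRRR
RRRRRRRRR
RRRRRRRRR
RRRRRRRRR

Derivation:
After op 1 paint(1,2,R):
KYYKKKKKK
KKRKKKKKK
KKKKKKKKK
KKKKKKKKK
KKKKKKKKK
KKKKKKKKK
KKKKKKKKK
KKKKKKKKK
KKKKKKKKK
After op 2 paint(0,2,G):
KYGKKKKKK
KKRKKKKKK
KKKKKKKKK
KKKKKKKKK
KKKKKKKKK
KKKKKKKKK
KKKKKKKKK
KKKKKKKKK
KKKKKKKKK
After op 3 paint(1,0,R):
KYGKKKKKK
RKRKKKKKK
KKKKKKKKK
KKKKKKKKK
KKKKKKKKK
KKKKKKKKK
KKKKKKKKK
KKKKKKKKK
KKKKKKKKK
After op 4 fill(6,1,R) [76 cells changed]:
KYGRRRRRR
RRRRRRRRR
RRRRRRRRR
RRRRRRRRR
RRRRRRRRR
RRRRRRRRR
RRRRRRRRR
RRRRRRRRR
RRRRRRRRR
After op 5 paint(3,8,Y):
KYGRRRRRR
RRRRRRRRR
RRRRRRRRR
RRRRRRRRY
RRRRRRRRR
RRRRRRRRR
RRRRRRRRR
RRRRRRRRR
RRRRRRRRR
After op 6 paint(5,4,W):
KYGRRRRRR
RRRRRRRRR
RRRRRRRRR
RRRRRRRRY
RRRRRRRRR
RRRRWRRRR
RRRRRRRRR
RRRRRRRRR
RRRRRRRRR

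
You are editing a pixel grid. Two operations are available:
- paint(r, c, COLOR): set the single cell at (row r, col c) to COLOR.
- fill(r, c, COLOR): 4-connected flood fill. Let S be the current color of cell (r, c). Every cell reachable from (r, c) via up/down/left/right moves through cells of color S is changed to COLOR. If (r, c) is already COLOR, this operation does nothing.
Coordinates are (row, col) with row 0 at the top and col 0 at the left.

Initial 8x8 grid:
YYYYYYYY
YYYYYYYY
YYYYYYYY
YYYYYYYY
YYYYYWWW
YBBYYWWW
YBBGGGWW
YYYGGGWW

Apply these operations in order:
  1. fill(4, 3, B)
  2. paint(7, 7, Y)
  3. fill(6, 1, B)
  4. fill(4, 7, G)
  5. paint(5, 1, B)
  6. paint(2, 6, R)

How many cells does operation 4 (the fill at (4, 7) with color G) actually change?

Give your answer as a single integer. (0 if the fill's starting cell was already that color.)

Answer: 9

Derivation:
After op 1 fill(4,3,B) [44 cells changed]:
BBBBBBBB
BBBBBBBB
BBBBBBBB
BBBBBBBB
BBBBBWWW
BBBBBWWW
BBBGGGWW
BBBGGGWW
After op 2 paint(7,7,Y):
BBBBBBBB
BBBBBBBB
BBBBBBBB
BBBBBBBB
BBBBBWWW
BBBBBWWW
BBBGGGWW
BBBGGGWY
After op 3 fill(6,1,B) [0 cells changed]:
BBBBBBBB
BBBBBBBB
BBBBBBBB
BBBBBBBB
BBBBBWWW
BBBBBWWW
BBBGGGWW
BBBGGGWY
After op 4 fill(4,7,G) [9 cells changed]:
BBBBBBBB
BBBBBBBB
BBBBBBBB
BBBBBBBB
BBBBBGGG
BBBBBGGG
BBBGGGGG
BBBGGGGY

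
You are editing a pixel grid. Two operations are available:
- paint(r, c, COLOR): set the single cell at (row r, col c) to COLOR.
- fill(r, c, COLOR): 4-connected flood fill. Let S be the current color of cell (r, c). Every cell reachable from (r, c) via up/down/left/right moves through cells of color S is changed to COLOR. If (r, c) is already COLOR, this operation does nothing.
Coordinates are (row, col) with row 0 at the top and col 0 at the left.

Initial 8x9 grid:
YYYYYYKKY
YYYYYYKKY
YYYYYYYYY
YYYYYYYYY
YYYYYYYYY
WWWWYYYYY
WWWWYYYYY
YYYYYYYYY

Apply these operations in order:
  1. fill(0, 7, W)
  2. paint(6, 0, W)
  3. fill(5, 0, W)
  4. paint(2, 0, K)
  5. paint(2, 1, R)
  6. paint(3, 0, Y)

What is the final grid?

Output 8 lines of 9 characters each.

Answer: YYYYYYWWY
YYYYYYWWY
KRYYYYYYY
YYYYYYYYY
YYYYYYYYY
WWWWYYYYY
WWWWYYYYY
YYYYYYYYY

Derivation:
After op 1 fill(0,7,W) [4 cells changed]:
YYYYYYWWY
YYYYYYWWY
YYYYYYYYY
YYYYYYYYY
YYYYYYYYY
WWWWYYYYY
WWWWYYYYY
YYYYYYYYY
After op 2 paint(6,0,W):
YYYYYYWWY
YYYYYYWWY
YYYYYYYYY
YYYYYYYYY
YYYYYYYYY
WWWWYYYYY
WWWWYYYYY
YYYYYYYYY
After op 3 fill(5,0,W) [0 cells changed]:
YYYYYYWWY
YYYYYYWWY
YYYYYYYYY
YYYYYYYYY
YYYYYYYYY
WWWWYYYYY
WWWWYYYYY
YYYYYYYYY
After op 4 paint(2,0,K):
YYYYYYWWY
YYYYYYWWY
KYYYYYYYY
YYYYYYYYY
YYYYYYYYY
WWWWYYYYY
WWWWYYYYY
YYYYYYYYY
After op 5 paint(2,1,R):
YYYYYYWWY
YYYYYYWWY
KRYYYYYYY
YYYYYYYYY
YYYYYYYYY
WWWWYYYYY
WWWWYYYYY
YYYYYYYYY
After op 6 paint(3,0,Y):
YYYYYYWWY
YYYYYYWWY
KRYYYYYYY
YYYYYYYYY
YYYYYYYYY
WWWWYYYYY
WWWWYYYYY
YYYYYYYYY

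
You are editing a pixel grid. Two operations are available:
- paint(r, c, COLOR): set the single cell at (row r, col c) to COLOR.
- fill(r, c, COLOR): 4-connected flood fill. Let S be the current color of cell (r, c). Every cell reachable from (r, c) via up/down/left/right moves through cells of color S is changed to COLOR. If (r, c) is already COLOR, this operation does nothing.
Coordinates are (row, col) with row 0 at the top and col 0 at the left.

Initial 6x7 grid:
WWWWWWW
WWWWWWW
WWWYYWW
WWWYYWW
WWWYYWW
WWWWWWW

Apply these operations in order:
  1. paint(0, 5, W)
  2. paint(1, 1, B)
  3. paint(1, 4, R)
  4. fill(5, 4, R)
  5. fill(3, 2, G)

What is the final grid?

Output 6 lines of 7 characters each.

After op 1 paint(0,5,W):
WWWWWWW
WWWWWWW
WWWYYWW
WWWYYWW
WWWYYWW
WWWWWWW
After op 2 paint(1,1,B):
WWWWWWW
WBWWWWW
WWWYYWW
WWWYYWW
WWWYYWW
WWWWWWW
After op 3 paint(1,4,R):
WWWWWWW
WBWWRWW
WWWYYWW
WWWYYWW
WWWYYWW
WWWWWWW
After op 4 fill(5,4,R) [34 cells changed]:
RRRRRRR
RBRRRRR
RRRYYRR
RRRYYRR
RRRYYRR
RRRRRRR
After op 5 fill(3,2,G) [35 cells changed]:
GGGGGGG
GBGGGGG
GGGYYGG
GGGYYGG
GGGYYGG
GGGGGGG

Answer: GGGGGGG
GBGGGGG
GGGYYGG
GGGYYGG
GGGYYGG
GGGGGGG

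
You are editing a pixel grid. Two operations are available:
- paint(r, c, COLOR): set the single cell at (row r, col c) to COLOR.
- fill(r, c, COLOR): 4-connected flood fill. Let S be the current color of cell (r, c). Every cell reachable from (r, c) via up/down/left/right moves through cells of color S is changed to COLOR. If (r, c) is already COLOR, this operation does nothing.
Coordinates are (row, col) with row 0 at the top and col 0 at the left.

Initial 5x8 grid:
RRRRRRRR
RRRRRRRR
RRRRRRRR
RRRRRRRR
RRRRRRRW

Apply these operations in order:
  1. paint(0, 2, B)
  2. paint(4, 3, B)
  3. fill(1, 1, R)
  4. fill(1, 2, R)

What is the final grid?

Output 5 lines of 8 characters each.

Answer: RRBRRRRR
RRRRRRRR
RRRRRRRR
RRRRRRRR
RRRBRRRW

Derivation:
After op 1 paint(0,2,B):
RRBRRRRR
RRRRRRRR
RRRRRRRR
RRRRRRRR
RRRRRRRW
After op 2 paint(4,3,B):
RRBRRRRR
RRRRRRRR
RRRRRRRR
RRRRRRRR
RRRBRRRW
After op 3 fill(1,1,R) [0 cells changed]:
RRBRRRRR
RRRRRRRR
RRRRRRRR
RRRRRRRR
RRRBRRRW
After op 4 fill(1,2,R) [0 cells changed]:
RRBRRRRR
RRRRRRRR
RRRRRRRR
RRRRRRRR
RRRBRRRW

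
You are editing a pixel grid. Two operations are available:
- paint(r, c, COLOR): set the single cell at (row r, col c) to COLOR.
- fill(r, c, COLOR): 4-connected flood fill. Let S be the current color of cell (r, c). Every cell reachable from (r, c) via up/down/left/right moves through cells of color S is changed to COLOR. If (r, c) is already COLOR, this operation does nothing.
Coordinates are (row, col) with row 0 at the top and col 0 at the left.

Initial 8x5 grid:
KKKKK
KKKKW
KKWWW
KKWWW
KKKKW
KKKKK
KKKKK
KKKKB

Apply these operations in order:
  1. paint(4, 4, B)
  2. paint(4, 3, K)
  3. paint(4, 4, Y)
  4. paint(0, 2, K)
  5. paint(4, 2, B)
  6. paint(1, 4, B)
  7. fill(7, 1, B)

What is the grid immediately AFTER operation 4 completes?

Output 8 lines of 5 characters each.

Answer: KKKKK
KKKKW
KKWWW
KKWWW
KKKKY
KKKKK
KKKKK
KKKKB

Derivation:
After op 1 paint(4,4,B):
KKKKK
KKKKW
KKWWW
KKWWW
KKKKB
KKKKK
KKKKK
KKKKB
After op 2 paint(4,3,K):
KKKKK
KKKKW
KKWWW
KKWWW
KKKKB
KKKKK
KKKKK
KKKKB
After op 3 paint(4,4,Y):
KKKKK
KKKKW
KKWWW
KKWWW
KKKKY
KKKKK
KKKKK
KKKKB
After op 4 paint(0,2,K):
KKKKK
KKKKW
KKWWW
KKWWW
KKKKY
KKKKK
KKKKK
KKKKB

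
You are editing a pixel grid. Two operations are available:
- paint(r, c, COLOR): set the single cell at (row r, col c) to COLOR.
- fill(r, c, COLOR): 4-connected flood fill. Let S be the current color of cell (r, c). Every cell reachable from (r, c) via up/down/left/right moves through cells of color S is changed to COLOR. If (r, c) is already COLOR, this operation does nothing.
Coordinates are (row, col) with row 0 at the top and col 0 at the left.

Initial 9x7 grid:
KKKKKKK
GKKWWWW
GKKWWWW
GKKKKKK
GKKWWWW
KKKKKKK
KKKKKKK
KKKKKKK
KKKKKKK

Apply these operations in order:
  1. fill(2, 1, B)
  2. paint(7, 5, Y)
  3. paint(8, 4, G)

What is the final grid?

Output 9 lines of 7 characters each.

After op 1 fill(2,1,B) [47 cells changed]:
BBBBBBB
GBBWWWW
GBBWWWW
GBBBBBB
GBBWWWW
BBBBBBB
BBBBBBB
BBBBBBB
BBBBBBB
After op 2 paint(7,5,Y):
BBBBBBB
GBBWWWW
GBBWWWW
GBBBBBB
GBBWWWW
BBBBBBB
BBBBBBB
BBBBBYB
BBBBBBB
After op 3 paint(8,4,G):
BBBBBBB
GBBWWWW
GBBWWWW
GBBBBBB
GBBWWWW
BBBBBBB
BBBBBBB
BBBBBYB
BBBBGBB

Answer: BBBBBBB
GBBWWWW
GBBWWWW
GBBBBBB
GBBWWWW
BBBBBBB
BBBBBBB
BBBBBYB
BBBBGBB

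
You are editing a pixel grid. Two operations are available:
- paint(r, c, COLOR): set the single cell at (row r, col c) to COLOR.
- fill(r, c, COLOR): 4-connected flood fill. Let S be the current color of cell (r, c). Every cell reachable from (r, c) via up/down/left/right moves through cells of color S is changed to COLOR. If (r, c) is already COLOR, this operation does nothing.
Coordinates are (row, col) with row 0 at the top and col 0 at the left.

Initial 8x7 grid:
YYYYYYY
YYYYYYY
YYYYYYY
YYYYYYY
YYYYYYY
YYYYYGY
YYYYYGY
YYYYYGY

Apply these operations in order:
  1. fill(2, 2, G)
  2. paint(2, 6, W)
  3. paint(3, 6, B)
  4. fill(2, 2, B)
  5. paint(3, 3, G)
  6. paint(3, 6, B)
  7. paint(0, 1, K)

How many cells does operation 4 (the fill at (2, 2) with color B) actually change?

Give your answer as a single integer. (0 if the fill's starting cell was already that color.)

Answer: 54

Derivation:
After op 1 fill(2,2,G) [53 cells changed]:
GGGGGGG
GGGGGGG
GGGGGGG
GGGGGGG
GGGGGGG
GGGGGGG
GGGGGGG
GGGGGGG
After op 2 paint(2,6,W):
GGGGGGG
GGGGGGG
GGGGGGW
GGGGGGG
GGGGGGG
GGGGGGG
GGGGGGG
GGGGGGG
After op 3 paint(3,6,B):
GGGGGGG
GGGGGGG
GGGGGGW
GGGGGGB
GGGGGGG
GGGGGGG
GGGGGGG
GGGGGGG
After op 4 fill(2,2,B) [54 cells changed]:
BBBBBBB
BBBBBBB
BBBBBBW
BBBBBBB
BBBBBBB
BBBBBBB
BBBBBBB
BBBBBBB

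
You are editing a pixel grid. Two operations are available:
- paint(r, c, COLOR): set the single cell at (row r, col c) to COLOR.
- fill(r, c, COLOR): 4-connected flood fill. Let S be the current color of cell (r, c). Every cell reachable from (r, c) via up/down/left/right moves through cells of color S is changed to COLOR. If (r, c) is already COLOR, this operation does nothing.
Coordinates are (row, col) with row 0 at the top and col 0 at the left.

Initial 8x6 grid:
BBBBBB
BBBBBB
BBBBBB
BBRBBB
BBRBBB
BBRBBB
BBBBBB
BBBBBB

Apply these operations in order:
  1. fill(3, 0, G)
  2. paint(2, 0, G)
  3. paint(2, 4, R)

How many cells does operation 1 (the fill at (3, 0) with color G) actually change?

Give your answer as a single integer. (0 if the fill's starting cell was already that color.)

Answer: 45

Derivation:
After op 1 fill(3,0,G) [45 cells changed]:
GGGGGG
GGGGGG
GGGGGG
GGRGGG
GGRGGG
GGRGGG
GGGGGG
GGGGGG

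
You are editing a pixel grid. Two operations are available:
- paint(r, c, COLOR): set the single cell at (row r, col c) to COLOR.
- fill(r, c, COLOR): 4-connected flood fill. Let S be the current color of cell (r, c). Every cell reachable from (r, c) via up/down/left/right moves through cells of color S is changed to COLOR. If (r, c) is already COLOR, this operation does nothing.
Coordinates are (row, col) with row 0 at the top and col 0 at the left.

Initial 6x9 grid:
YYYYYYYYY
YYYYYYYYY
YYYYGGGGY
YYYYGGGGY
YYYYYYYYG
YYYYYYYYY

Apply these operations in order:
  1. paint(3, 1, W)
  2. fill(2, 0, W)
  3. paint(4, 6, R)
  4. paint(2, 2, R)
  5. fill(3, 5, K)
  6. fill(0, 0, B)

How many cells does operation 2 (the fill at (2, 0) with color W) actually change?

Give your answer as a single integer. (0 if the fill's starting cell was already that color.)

Answer: 44

Derivation:
After op 1 paint(3,1,W):
YYYYYYYYY
YYYYYYYYY
YYYYGGGGY
YWYYGGGGY
YYYYYYYYG
YYYYYYYYY
After op 2 fill(2,0,W) [44 cells changed]:
WWWWWWWWW
WWWWWWWWW
WWWWGGGGW
WWWWGGGGW
WWWWWWWWG
WWWWWWWWW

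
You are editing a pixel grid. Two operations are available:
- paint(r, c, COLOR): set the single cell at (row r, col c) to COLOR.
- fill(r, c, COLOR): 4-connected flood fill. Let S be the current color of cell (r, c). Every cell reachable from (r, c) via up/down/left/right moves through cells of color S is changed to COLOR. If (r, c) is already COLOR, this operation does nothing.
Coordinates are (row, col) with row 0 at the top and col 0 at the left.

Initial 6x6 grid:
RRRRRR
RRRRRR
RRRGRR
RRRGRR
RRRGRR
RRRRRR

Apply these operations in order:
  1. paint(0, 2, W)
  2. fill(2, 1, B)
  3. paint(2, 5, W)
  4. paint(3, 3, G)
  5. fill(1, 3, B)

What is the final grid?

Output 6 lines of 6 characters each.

After op 1 paint(0,2,W):
RRWRRR
RRRRRR
RRRGRR
RRRGRR
RRRGRR
RRRRRR
After op 2 fill(2,1,B) [32 cells changed]:
BBWBBB
BBBBBB
BBBGBB
BBBGBB
BBBGBB
BBBBBB
After op 3 paint(2,5,W):
BBWBBB
BBBBBB
BBBGBW
BBBGBB
BBBGBB
BBBBBB
After op 4 paint(3,3,G):
BBWBBB
BBBBBB
BBBGBW
BBBGBB
BBBGBB
BBBBBB
After op 5 fill(1,3,B) [0 cells changed]:
BBWBBB
BBBBBB
BBBGBW
BBBGBB
BBBGBB
BBBBBB

Answer: BBWBBB
BBBBBB
BBBGBW
BBBGBB
BBBGBB
BBBBBB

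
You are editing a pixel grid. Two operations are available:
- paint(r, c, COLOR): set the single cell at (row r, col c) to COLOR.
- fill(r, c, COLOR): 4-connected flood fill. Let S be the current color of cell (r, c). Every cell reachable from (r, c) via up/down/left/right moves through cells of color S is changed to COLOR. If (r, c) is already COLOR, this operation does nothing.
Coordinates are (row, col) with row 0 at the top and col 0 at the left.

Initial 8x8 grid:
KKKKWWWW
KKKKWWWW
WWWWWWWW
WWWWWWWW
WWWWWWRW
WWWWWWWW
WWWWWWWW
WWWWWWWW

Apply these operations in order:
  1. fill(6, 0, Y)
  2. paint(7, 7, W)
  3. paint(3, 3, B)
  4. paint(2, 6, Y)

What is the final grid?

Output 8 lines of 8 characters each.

After op 1 fill(6,0,Y) [55 cells changed]:
KKKKYYYY
KKKKYYYY
YYYYYYYY
YYYYYYYY
YYYYYYRY
YYYYYYYY
YYYYYYYY
YYYYYYYY
After op 2 paint(7,7,W):
KKKKYYYY
KKKKYYYY
YYYYYYYY
YYYYYYYY
YYYYYYRY
YYYYYYYY
YYYYYYYY
YYYYYYYW
After op 3 paint(3,3,B):
KKKKYYYY
KKKKYYYY
YYYYYYYY
YYYBYYYY
YYYYYYRY
YYYYYYYY
YYYYYYYY
YYYYYYYW
After op 4 paint(2,6,Y):
KKKKYYYY
KKKKYYYY
YYYYYYYY
YYYBYYYY
YYYYYYRY
YYYYYYYY
YYYYYYYY
YYYYYYYW

Answer: KKKKYYYY
KKKKYYYY
YYYYYYYY
YYYBYYYY
YYYYYYRY
YYYYYYYY
YYYYYYYY
YYYYYYYW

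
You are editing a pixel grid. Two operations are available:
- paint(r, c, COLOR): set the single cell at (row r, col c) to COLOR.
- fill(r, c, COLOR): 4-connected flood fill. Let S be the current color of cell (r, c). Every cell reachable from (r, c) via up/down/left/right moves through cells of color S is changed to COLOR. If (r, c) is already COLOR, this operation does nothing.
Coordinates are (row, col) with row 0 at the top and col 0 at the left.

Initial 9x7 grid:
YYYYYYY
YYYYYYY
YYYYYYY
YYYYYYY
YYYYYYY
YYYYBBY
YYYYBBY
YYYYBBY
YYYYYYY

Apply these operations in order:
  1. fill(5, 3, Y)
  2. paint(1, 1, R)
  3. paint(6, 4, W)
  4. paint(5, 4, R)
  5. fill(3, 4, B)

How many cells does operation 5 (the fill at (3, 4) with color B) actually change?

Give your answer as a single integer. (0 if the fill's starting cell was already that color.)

After op 1 fill(5,3,Y) [0 cells changed]:
YYYYYYY
YYYYYYY
YYYYYYY
YYYYYYY
YYYYYYY
YYYYBBY
YYYYBBY
YYYYBBY
YYYYYYY
After op 2 paint(1,1,R):
YYYYYYY
YRYYYYY
YYYYYYY
YYYYYYY
YYYYYYY
YYYYBBY
YYYYBBY
YYYYBBY
YYYYYYY
After op 3 paint(6,4,W):
YYYYYYY
YRYYYYY
YYYYYYY
YYYYYYY
YYYYYYY
YYYYBBY
YYYYWBY
YYYYBBY
YYYYYYY
After op 4 paint(5,4,R):
YYYYYYY
YRYYYYY
YYYYYYY
YYYYYYY
YYYYYYY
YYYYRBY
YYYYWBY
YYYYBBY
YYYYYYY
After op 5 fill(3,4,B) [56 cells changed]:
BBBBBBB
BRBBBBB
BBBBBBB
BBBBBBB
BBBBBBB
BBBBRBB
BBBBWBB
BBBBBBB
BBBBBBB

Answer: 56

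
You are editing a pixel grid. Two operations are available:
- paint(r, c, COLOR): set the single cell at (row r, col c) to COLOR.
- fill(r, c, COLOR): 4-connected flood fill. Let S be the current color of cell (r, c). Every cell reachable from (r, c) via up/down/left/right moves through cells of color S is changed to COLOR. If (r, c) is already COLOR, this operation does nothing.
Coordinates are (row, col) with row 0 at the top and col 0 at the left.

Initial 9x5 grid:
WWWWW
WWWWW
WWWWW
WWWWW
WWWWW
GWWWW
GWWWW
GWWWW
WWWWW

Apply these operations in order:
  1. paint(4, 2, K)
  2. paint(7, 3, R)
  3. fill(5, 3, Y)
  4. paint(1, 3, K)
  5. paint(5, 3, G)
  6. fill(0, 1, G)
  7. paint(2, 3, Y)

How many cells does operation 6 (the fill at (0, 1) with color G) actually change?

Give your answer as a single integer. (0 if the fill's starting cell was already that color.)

Answer: 38

Derivation:
After op 1 paint(4,2,K):
WWWWW
WWWWW
WWWWW
WWWWW
WWKWW
GWWWW
GWWWW
GWWWW
WWWWW
After op 2 paint(7,3,R):
WWWWW
WWWWW
WWWWW
WWWWW
WWKWW
GWWWW
GWWWW
GWWRW
WWWWW
After op 3 fill(5,3,Y) [40 cells changed]:
YYYYY
YYYYY
YYYYY
YYYYY
YYKYY
GYYYY
GYYYY
GYYRY
YYYYY
After op 4 paint(1,3,K):
YYYYY
YYYKY
YYYYY
YYYYY
YYKYY
GYYYY
GYYYY
GYYRY
YYYYY
After op 5 paint(5,3,G):
YYYYY
YYYKY
YYYYY
YYYYY
YYKYY
GYYGY
GYYYY
GYYRY
YYYYY
After op 6 fill(0,1,G) [38 cells changed]:
GGGGG
GGGKG
GGGGG
GGGGG
GGKGG
GGGGG
GGGGG
GGGRG
GGGGG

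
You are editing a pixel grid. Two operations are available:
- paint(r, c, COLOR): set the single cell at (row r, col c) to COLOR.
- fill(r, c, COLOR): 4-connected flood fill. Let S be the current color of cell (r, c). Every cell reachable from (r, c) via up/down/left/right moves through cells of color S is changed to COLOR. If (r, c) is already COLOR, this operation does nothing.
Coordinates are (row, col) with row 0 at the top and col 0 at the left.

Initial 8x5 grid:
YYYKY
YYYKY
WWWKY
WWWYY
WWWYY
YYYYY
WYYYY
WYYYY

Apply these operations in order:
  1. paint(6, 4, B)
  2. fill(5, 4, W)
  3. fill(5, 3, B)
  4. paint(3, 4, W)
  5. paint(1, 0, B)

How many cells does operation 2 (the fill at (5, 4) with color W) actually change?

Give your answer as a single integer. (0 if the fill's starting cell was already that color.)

Answer: 19

Derivation:
After op 1 paint(6,4,B):
YYYKY
YYYKY
WWWKY
WWWYY
WWWYY
YYYYY
WYYYB
WYYYY
After op 2 fill(5,4,W) [19 cells changed]:
YYYKW
YYYKW
WWWKW
WWWWW
WWWWW
WWWWW
WWWWB
WWWWW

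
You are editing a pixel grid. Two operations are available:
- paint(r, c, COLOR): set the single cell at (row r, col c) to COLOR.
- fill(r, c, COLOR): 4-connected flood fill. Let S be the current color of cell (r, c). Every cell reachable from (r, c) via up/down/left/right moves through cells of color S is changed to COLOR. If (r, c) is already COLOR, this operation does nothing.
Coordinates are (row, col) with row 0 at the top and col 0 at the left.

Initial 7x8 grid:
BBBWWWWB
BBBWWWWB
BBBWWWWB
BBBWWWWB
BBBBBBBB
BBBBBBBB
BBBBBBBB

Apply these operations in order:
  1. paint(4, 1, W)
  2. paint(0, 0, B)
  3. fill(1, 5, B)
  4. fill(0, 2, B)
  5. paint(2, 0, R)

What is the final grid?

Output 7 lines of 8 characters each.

After op 1 paint(4,1,W):
BBBWWWWB
BBBWWWWB
BBBWWWWB
BBBWWWWB
BWBBBBBB
BBBBBBBB
BBBBBBBB
After op 2 paint(0,0,B):
BBBWWWWB
BBBWWWWB
BBBWWWWB
BBBWWWWB
BWBBBBBB
BBBBBBBB
BBBBBBBB
After op 3 fill(1,5,B) [16 cells changed]:
BBBBBBBB
BBBBBBBB
BBBBBBBB
BBBBBBBB
BWBBBBBB
BBBBBBBB
BBBBBBBB
After op 4 fill(0,2,B) [0 cells changed]:
BBBBBBBB
BBBBBBBB
BBBBBBBB
BBBBBBBB
BWBBBBBB
BBBBBBBB
BBBBBBBB
After op 5 paint(2,0,R):
BBBBBBBB
BBBBBBBB
RBBBBBBB
BBBBBBBB
BWBBBBBB
BBBBBBBB
BBBBBBBB

Answer: BBBBBBBB
BBBBBBBB
RBBBBBBB
BBBBBBBB
BWBBBBBB
BBBBBBBB
BBBBBBBB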